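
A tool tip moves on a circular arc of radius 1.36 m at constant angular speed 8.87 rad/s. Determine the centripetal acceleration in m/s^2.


a_c = omega^2 * r = 8.87^2 * 1.36 = 107.0006

107.0006 m/s^2


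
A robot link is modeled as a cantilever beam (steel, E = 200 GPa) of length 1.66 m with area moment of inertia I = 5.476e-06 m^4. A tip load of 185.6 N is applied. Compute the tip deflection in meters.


delta = F*L^3/(3*E*I) = 185.6*1.66^3/(3*2.000e+11*5.476e-06)
      = 848.9893376/3285600 = 2.5840e-04

2.5840e-04 m


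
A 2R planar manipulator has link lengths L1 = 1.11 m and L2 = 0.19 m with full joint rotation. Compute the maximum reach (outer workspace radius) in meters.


r_max = L1 + L2 = 1.11 + 0.19 = 1.3000

1.3000 m


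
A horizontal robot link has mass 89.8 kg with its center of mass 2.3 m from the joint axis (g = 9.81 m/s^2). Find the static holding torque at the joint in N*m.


tau = m*g*L = 89.8 * 9.81 * 2.3 = 2026.1574

2026.1574 N*m


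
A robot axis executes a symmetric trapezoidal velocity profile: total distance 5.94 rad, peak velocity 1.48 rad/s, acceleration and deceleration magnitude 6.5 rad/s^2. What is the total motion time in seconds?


t_acc = v/a = 1.48/6.5 = 0.227692 s
d_acc = v^2/(2a) = 0.168492 rad (each ramp)
d_cruise = 5.94 - 2*0.168492 = 5.603016 rad
t_cruise = 5.603016/1.48 = 3.785822 s
t_total = 2*0.227692 + 3.785822 = 4.2412

4.2412 s


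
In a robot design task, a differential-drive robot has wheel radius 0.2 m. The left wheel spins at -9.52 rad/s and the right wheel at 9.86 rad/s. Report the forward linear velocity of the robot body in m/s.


v = r*(wR + wL)/2 = 0.2*(9.86 + -9.52)/2 = 0.0340

0.0340 m/s


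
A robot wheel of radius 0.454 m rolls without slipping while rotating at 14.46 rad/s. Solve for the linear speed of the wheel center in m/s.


v = omega * r = 14.46 * 0.454 = 6.5648

6.5648 m/s


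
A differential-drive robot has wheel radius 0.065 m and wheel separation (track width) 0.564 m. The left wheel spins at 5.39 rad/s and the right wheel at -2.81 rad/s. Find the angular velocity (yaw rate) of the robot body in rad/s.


omega = r*(wR - wL)/L = 0.065*(-2.81 - (5.39))/0.564 = -0.9450

-0.9450 rad/s


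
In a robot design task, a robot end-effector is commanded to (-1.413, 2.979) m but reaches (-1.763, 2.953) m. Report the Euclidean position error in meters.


dx = -1.763 - (-1.413) = -0.3500, dy = 2.953 - (2.979) = -0.0260
err = sqrt(0.122500 + 0.000676) = 0.3510

0.3510 m


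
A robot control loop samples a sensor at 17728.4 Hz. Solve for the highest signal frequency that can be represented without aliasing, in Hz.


f_max = f_s/2 = 17728.4/2 = 8864.2000

8864.2000 Hz


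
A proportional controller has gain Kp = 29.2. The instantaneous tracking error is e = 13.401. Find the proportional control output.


u_P = Kp * e = 29.2 * 13.401 = 391.3092

391.3092


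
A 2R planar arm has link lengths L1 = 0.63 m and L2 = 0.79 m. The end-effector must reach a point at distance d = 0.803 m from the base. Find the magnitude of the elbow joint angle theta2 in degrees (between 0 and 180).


cos(th2) = (d^2 - L1^2 - L2^2)/(2*L1*L2) = (0.803^2 - 0.63^2 - 0.79^2)/(2*0.63*0.79) = -0.37792948
th2 = acos(-0.37792948) = 112.2055 deg

112.2055 degrees


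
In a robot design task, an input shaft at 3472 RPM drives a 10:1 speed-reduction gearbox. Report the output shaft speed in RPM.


omega_out = omega_in / N = 3472 / 10 = 347.2000

347.2000 RPM


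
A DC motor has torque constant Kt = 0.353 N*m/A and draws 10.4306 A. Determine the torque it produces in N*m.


tau = Kt * I = 0.353*10.4306 = 3.6820

3.6820 N*m


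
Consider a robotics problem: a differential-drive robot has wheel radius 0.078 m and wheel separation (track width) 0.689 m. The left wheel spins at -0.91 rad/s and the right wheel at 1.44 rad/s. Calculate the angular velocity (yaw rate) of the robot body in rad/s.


omega = r*(wR - wL)/L = 0.078*(1.44 - (-0.91))/0.689 = 0.2660

0.2660 rad/s


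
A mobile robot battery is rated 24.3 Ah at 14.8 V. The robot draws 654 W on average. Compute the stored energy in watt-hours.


E = capacity * V = 24.3*14.8 = 359.6400

359.6400 Wh


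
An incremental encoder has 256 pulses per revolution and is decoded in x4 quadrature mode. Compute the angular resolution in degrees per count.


resolution = 360 / (PPR * 4) = 360 / 1024 = 0.3516

0.3516 degrees


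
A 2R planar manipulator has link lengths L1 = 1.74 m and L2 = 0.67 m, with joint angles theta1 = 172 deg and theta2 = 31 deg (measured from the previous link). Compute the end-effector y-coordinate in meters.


y = L1*sin(th1) + L2*sin(th1+th2) = 1.74*sin(172 deg) + 0.67*sin(203 deg) = -0.0196

-0.0196 m


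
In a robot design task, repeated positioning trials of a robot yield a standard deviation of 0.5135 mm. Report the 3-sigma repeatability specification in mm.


repeatability = 3*sigma = 3*0.5135 = 1.5405

1.5405 mm


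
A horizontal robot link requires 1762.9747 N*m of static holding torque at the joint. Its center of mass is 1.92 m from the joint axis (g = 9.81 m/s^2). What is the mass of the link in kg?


m = tau / (g*L) = 1762.9747 / (9.81 * 1.92) = 93.6000

93.6000 kg


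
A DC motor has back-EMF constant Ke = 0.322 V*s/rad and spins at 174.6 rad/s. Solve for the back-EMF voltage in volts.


V_emf = Ke * omega = 0.322*174.6 = 56.2212

56.2212 V


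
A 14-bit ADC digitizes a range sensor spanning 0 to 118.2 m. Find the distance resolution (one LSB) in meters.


res = range / 2^n = 118.2/2^14 = 118.2/16384 = 0.0072

0.0072 m


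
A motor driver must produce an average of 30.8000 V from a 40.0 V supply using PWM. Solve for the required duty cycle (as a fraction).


D = V_avg/V_supply = 30.8000/40.0 = 0.7700

0.7700


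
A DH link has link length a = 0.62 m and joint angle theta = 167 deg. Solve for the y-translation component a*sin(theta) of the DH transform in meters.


a*sin(theta) = 0.62*sin(167 deg) = 0.1395

0.1395 m


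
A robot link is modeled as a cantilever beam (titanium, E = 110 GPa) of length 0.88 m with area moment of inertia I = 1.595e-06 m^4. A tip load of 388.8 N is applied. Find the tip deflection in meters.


delta = F*L^3/(3*E*I) = 388.8*0.88^3/(3*1.100e+11*1.595e-06)
      = 264.9563136/526350 = 5.0338e-04

5.0338e-04 m


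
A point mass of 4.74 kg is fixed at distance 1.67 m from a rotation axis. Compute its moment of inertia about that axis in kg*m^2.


I = m*r^2 = 4.74*1.67^2 = 13.2194

13.2194 kg*m^2


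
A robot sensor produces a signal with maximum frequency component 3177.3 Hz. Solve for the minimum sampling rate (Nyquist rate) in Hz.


f_s,min = 2*f_max = 2*3177.3 = 6354.6000

6354.6000 Hz


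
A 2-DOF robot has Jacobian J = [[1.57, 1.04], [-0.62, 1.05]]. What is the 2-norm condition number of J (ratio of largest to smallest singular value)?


JJ^T eigenvalues: trace(JJ^T) = 5.0334, det(JJ^T) = det(J)^2 = 5.25922489
s_max^2 = (5.0334 + sqrt(4.29821600))/2 = 3.55330697
s_min^2 = (5.0334 - sqrt(4.29821600))/2 = 1.48009303
kappa = s_max/s_min = sqrt(3.55330697/1.48009303) = 1.5494

1.5494


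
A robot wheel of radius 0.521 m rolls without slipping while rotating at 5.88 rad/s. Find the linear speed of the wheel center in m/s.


v = omega * r = 5.88 * 0.521 = 3.0635

3.0635 m/s


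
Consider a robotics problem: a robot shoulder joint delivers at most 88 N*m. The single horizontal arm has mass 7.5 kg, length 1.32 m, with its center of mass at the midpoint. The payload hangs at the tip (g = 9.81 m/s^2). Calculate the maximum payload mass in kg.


tau_arm = m_arm*g*(L/2) = 7.5*9.81*1.32/2 = 48.5595 N*m
tau_payload = tau_max - tau_arm = 88 - 48.5595 = 39.4405
m_payload = tau_payload / (g*L) = 39.4405 / (9.81*1.32) = 3.0458

3.0458 kg


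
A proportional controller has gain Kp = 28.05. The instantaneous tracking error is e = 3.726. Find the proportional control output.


u_P = Kp * e = 28.05 * 3.726 = 104.5143

104.5143


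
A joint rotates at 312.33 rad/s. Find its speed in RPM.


RPM = 312.33 * 60/(2*pi) = 2982.5318

2982.5318 RPM


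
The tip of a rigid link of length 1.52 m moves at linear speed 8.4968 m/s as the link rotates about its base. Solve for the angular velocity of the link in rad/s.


omega = v / L = 8.4968 / 1.52 = 5.5900

5.5900 rad/s


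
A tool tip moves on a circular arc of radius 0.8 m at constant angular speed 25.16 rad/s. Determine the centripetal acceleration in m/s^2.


a_c = omega^2 * r = 25.16^2 * 0.8 = 506.4205

506.4205 m/s^2


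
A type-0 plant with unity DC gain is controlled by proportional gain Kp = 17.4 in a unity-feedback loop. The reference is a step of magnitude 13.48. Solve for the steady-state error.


e_ss = R/(1 + Kp) = 13.48/(1 + 17.4) = 13.48/18.4000 = 0.7326

0.7326


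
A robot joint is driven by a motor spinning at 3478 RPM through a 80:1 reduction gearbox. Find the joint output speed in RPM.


omega_joint = omega_motor / N = 3478 / 80 = 43.4750

43.4750 RPM


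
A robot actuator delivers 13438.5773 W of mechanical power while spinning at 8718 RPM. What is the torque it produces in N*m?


omega = 8718 * 2*pi/60 = 912.946825 rad/s
tau = P / omega = 13438.5773 / 912.946825 = 14.7200

14.7200 N*m


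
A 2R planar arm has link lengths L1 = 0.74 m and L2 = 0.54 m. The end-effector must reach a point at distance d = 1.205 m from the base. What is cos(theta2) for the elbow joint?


cos(th2) = (d^2 - L1^2 - L2^2)/(2*L1*L2) = (1.205^2 - 0.74^2 - 0.54^2)/(2*0.74*0.54) = 0.7668

0.7668


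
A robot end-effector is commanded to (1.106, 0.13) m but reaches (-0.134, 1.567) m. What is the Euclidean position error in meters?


dx = -0.134 - (1.106) = -1.2400, dy = 1.567 - (0.13) = 1.4370
err = sqrt(1.537600 + 2.064969) = 1.8980

1.8980 m


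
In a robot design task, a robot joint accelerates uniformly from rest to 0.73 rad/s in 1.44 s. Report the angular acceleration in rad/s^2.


alpha = delta_omega / t = 0.73 / 1.44 = 0.5069

0.5069 rad/s^2


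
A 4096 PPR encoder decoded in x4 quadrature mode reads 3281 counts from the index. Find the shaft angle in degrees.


angle = counts * 360 / (PPR*4) = 3281 * 360 / 16384 = 72.0923

72.0923 degrees


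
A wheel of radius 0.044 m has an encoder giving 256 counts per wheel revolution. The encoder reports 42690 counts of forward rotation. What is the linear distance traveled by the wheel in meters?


revs = 42690/256 = 166.757812
d = revs * 2*pi*r = 166.757812 * 2*pi*0.044 = 46.1019

46.1019 m


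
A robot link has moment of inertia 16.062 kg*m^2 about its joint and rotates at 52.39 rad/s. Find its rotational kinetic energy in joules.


KE = (1/2)*I*omega^2 = 0.5*16.062*52.39^2 = 22042.7829

22042.7829 J


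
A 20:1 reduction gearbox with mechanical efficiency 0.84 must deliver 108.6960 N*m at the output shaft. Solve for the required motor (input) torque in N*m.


tau_in = tau_out / (N * eta) = 108.6960 / (20 * 0.84) = 6.4700

6.4700 N*m


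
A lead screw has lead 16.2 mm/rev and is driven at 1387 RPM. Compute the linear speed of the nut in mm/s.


v = lead * (RPM/60) = 16.2*1387/60 = 374.4900

374.4900 mm/s


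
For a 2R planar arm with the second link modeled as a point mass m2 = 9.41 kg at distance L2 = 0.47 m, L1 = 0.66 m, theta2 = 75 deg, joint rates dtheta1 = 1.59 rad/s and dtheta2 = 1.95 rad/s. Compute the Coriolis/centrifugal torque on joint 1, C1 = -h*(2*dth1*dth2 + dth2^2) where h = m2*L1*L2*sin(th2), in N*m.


h = m2*L1*L2*sin(th2) = 9.41*0.66*0.47*sin(75 deg) = 2.819520
C1 = -h*(2*1.59*1.95 + 1.95^2) = -2.819520*10.0035 = -28.2051

-28.2051 N*m


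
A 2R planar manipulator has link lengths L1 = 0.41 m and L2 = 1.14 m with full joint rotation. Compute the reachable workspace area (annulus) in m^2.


r_max = L1 + L2 = 1.5500, r_min = |L1 - L2| = 0.7300
A = pi*(r_max^2 - r_min^2) = pi*(2.4025 - 0.5329) = 5.8735

5.8735 m^2


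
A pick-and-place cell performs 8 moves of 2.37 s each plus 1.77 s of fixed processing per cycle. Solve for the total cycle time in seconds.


T = 8*2.37 + 1.77 = 20.7300

20.7300 s


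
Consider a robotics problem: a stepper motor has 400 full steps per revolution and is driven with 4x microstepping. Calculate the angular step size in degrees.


step = 360/(400*4) = 360/1600 = 0.2250

0.2250 degrees


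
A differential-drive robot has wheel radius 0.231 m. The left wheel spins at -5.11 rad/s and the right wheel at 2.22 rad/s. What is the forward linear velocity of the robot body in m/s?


v = r*(wR + wL)/2 = 0.231*(2.22 + -5.11)/2 = -0.3338

-0.3338 m/s


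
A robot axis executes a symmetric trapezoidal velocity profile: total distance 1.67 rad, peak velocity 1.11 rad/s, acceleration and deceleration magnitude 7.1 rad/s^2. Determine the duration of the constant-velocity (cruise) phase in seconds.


t_acc = v/a = 0.156338 s, d_acc = v^2/(2a) = 0.086768 rad each
d_cruise = 1.67 - 2*0.086768 = 1.496464 rad
t_cruise = d_cruise/v = 1.496464/1.11 = 1.3482

1.3482 s


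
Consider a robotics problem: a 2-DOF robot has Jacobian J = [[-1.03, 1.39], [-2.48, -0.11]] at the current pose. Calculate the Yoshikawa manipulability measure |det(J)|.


det(J) = -1.03*-0.11 - (1.39)*(-2.48) = 3.5605
|det(J)| = 3.5605

3.5605


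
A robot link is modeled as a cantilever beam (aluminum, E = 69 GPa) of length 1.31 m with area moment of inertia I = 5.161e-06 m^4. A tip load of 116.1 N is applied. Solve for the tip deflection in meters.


delta = F*L^3/(3*E*I) = 116.1*1.31^3/(3*6.900e+10*5.161e-06)
      = 261.0033651/1068327 = 2.4431e-04

2.4431e-04 m


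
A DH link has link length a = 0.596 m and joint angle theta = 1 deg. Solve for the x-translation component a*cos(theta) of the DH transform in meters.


a*cos(theta) = 0.596*cos(1 deg) = 0.5959

0.5959 m


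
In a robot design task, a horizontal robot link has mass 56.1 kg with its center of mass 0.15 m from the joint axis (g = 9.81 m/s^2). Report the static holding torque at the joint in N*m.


tau = m*g*L = 56.1 * 9.81 * 0.15 = 82.5511

82.5511 N*m


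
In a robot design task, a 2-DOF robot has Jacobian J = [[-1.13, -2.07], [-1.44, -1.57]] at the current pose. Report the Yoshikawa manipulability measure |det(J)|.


det(J) = -1.13*-1.57 - (-2.07)*(-1.44) = -1.2067
|det(J)| = 1.2067

1.2067


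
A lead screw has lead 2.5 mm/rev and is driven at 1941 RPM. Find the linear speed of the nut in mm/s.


v = lead * (RPM/60) = 2.5*1941/60 = 80.8750

80.8750 mm/s


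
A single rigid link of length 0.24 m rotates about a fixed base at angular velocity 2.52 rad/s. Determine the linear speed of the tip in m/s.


v = L*omega = 0.24 * 2.52 = 0.6048

0.6048 m/s


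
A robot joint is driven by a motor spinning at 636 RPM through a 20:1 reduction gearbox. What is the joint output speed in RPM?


omega_joint = omega_motor / N = 636 / 20 = 31.8000

31.8000 RPM


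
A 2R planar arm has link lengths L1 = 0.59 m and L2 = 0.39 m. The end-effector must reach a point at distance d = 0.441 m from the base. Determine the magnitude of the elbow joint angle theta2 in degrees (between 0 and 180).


cos(th2) = (d^2 - L1^2 - L2^2)/(2*L1*L2) = (0.441^2 - 0.59^2 - 0.39^2)/(2*0.59*0.39) = -0.66431769
th2 = acos(-0.66431769) = 131.6300 deg

131.6300 degrees


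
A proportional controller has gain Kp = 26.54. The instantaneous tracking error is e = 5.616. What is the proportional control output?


u_P = Kp * e = 26.54 * 5.616 = 149.0486

149.0486


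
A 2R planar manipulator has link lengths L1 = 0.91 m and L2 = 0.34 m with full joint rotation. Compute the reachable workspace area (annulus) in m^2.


r_max = L1 + L2 = 1.2500, r_min = |L1 - L2| = 0.5700
A = pi*(r_max^2 - r_min^2) = pi*(1.5625 - 0.3249) = 3.8880

3.8880 m^2


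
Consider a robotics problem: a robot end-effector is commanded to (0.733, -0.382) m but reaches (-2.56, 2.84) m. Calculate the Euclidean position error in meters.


dx = -2.56 - (0.733) = -3.2930, dy = 2.84 - (-0.382) = 3.2220
err = sqrt(10.843849 + 10.381284) = 4.6071

4.6071 m


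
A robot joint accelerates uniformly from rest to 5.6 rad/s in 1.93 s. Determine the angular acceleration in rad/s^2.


alpha = delta_omega / t = 5.6 / 1.93 = 2.9016

2.9016 rad/s^2


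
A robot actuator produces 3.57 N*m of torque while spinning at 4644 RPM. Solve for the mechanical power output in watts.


omega = 4644 * 2*pi/60 = 486.318543 rad/s
P = tau * omega = 3.57 * 486.318543 = 1736.1572

1736.1572 W


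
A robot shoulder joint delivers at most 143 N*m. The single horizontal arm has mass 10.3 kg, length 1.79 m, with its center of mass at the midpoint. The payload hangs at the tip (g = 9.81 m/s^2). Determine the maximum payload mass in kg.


tau_arm = m_arm*g*(L/2) = 10.3*9.81*1.79/2 = 90.4335 N*m
tau_payload = tau_max - tau_arm = 143 - 90.4335 = 52.5665
m_payload = tau_payload / (g*L) = 52.5665 / (9.81*1.79) = 2.9936

2.9936 kg


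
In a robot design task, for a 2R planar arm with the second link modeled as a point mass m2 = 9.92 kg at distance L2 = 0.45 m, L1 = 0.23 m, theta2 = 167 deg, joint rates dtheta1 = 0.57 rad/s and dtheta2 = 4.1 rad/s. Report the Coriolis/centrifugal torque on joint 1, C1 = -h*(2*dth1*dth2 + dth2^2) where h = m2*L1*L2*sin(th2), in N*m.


h = m2*L1*L2*sin(th2) = 9.92*0.23*0.45*sin(167 deg) = 0.230962
C1 = -h*(2*0.57*4.1 + 4.1^2) = -0.230962*21.4840 = -4.9620

-4.9620 N*m


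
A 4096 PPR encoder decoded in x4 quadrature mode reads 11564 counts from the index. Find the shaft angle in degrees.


angle = counts * 360 / (PPR*4) = 11564 * 360 / 16384 = 254.0918

254.0918 degrees


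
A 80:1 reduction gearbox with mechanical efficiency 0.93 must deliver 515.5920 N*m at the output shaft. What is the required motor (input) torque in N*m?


tau_in = tau_out / (N * eta) = 515.5920 / (80 * 0.93) = 6.9300

6.9300 N*m


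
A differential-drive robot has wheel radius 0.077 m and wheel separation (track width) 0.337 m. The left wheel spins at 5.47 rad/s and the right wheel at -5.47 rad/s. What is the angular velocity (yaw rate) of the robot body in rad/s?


omega = r*(wR - wL)/L = 0.077*(-5.47 - (5.47))/0.337 = -2.4996

-2.4996 rad/s


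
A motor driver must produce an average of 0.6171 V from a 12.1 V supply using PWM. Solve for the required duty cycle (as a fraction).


D = V_avg/V_supply = 0.6171/12.1 = 0.0510

0.0510


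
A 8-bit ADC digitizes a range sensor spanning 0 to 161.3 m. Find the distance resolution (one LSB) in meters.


res = range / 2^n = 161.3/2^8 = 161.3/256 = 0.6301

0.6301 m


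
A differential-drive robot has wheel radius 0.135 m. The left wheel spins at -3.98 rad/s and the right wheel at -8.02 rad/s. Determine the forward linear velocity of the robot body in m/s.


v = r*(wR + wL)/2 = 0.135*(-8.02 + -3.98)/2 = -0.8100

-0.8100 m/s


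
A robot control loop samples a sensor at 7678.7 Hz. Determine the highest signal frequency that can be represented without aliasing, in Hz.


f_max = f_s/2 = 7678.7/2 = 3839.3500

3839.3500 Hz


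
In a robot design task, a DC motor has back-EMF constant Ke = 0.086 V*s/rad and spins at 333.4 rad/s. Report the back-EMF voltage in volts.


V_emf = Ke * omega = 0.086*333.4 = 28.6724

28.6724 V


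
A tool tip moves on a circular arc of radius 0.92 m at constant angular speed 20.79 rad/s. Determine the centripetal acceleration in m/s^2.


a_c = omega^2 * r = 20.79^2 * 0.92 = 397.6462

397.6462 m/s^2


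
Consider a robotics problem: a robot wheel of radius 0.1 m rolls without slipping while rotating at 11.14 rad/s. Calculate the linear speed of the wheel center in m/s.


v = omega * r = 11.14 * 0.1 = 1.1140

1.1140 m/s


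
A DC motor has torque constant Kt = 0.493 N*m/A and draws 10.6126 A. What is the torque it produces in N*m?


tau = Kt * I = 0.493*10.6126 = 5.2320

5.2320 N*m


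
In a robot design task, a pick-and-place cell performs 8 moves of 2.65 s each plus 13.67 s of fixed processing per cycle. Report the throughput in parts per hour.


T_cycle = 8*2.65 + 13.67 = 34.8700 s
rate = 3600/T = 103.2406

103.2406 parts/hour


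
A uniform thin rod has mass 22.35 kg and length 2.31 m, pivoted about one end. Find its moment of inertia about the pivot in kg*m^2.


I = (1/3)*m*L^2 = (1/3)*22.35*2.31^2 = 39.7539

39.7539 kg*m^2


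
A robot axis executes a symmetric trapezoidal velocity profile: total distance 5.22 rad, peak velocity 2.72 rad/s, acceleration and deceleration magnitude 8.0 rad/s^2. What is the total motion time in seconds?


t_acc = v/a = 2.72/8.0 = 0.340000 s
d_acc = v^2/(2a) = 0.462400 rad (each ramp)
d_cruise = 5.22 - 2*0.462400 = 4.295200 rad
t_cruise = 4.295200/2.72 = 1.579118 s
t_total = 2*0.340000 + 1.579118 = 2.2591

2.2591 s


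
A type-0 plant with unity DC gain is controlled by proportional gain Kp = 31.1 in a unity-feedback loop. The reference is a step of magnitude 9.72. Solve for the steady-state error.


e_ss = R/(1 + Kp) = 9.72/(1 + 31.1) = 9.72/32.1000 = 0.3028

0.3028


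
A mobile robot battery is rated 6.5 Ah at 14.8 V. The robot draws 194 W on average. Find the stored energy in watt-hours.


E = capacity * V = 6.5*14.8 = 96.2000

96.2000 Wh


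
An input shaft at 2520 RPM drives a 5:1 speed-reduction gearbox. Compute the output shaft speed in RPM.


omega_out = omega_in / N = 2520 / 5 = 504.0000

504.0000 RPM


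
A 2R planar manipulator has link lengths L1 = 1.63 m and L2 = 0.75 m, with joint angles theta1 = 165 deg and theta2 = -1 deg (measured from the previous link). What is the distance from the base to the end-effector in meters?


x = L1*cos(th1) + L2*cos(th1+th2) = -2.295405
y = L1*sin(th1) + L2*sin(th1+th2) = 0.628603
d = sqrt(x^2 + y^2) = sqrt(5.268884 + 0.395142) = 2.3799

2.3799 m


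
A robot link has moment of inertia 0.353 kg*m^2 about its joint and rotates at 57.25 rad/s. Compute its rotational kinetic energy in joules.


KE = (1/2)*I*omega^2 = 0.5*0.353*57.25^2 = 578.4898

578.4898 J


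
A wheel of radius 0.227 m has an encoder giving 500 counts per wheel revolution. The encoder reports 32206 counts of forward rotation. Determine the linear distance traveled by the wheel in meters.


revs = 32206/500 = 64.412000
d = revs * 2*pi*r = 64.412000 * 2*pi*0.227 = 91.8697

91.8697 m


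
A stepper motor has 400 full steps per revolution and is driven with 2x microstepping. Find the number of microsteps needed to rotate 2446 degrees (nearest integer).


step_size = 360/(400*2) = 360/800 = 0.450000 deg
n = 2446/(360/800) = 2446*800/360 = 5435.5556 -> 5436

5436 steps


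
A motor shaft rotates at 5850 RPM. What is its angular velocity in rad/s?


omega = 5850 * 2*pi/60 = 612.6106

612.6106 rad/s


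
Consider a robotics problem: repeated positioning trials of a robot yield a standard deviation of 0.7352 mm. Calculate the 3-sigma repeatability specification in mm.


repeatability = 3*sigma = 3*0.7352 = 2.2056

2.2056 mm


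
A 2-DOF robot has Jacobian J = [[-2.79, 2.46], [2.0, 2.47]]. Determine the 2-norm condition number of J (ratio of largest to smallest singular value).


JJ^T eigenvalues: trace(JJ^T) = 23.9366, det(JJ^T) = det(J)^2 = 139.50680769
s_max^2 = (23.9366 + sqrt(14.93358880))/2 = 13.90050009
s_min^2 = (23.9366 - sqrt(14.93358880))/2 = 10.03609991
kappa = s_max/s_min = sqrt(13.90050009/10.03609991) = 1.1769

1.1769


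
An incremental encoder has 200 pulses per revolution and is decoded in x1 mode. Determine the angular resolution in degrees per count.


resolution = 360 / (PPR * 1) = 360 / 200 = 1.8000

1.8000 degrees


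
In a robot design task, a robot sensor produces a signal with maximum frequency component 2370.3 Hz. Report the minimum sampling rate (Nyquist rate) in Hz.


f_s,min = 2*f_max = 2*2370.3 = 4740.6000

4740.6000 Hz


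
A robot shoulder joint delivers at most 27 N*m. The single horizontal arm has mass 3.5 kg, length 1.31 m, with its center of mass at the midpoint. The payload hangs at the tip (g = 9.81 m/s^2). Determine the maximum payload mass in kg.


tau_arm = m_arm*g*(L/2) = 3.5*9.81*1.31/2 = 22.4894 N*m
tau_payload = tau_max - tau_arm = 27 - 22.4894 = 4.5106
m_payload = tau_payload / (g*L) = 4.5106 / (9.81*1.31) = 0.3510

0.3510 kg


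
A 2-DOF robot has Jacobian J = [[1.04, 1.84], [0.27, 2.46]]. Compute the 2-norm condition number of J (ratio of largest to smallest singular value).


JJ^T eigenvalues: trace(JJ^T) = 10.5917, det(JJ^T) = det(J)^2 = 4.25019456
s_max^2 = (10.5917 + sqrt(95.18333065))/2 = 10.17394724
s_min^2 = (10.5917 - sqrt(95.18333065))/2 = 0.41775276
kappa = s_max/s_min = sqrt(10.17394724/0.41775276) = 4.9350

4.9350


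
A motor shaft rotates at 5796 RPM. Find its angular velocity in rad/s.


omega = 5796 * 2*pi/60 = 606.9557

606.9557 rad/s


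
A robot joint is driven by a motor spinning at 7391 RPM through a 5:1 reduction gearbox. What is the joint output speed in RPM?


omega_joint = omega_motor / N = 7391 / 5 = 1478.2000

1478.2000 RPM


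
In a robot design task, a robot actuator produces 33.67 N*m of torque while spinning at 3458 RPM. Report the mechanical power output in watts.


omega = 3458 * 2*pi/60 = 362.120913 rad/s
P = tau * omega = 33.67 * 362.120913 = 12192.6111

12192.6111 W


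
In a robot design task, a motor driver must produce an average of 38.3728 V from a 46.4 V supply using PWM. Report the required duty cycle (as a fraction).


D = V_avg/V_supply = 38.3728/46.4 = 0.8270

0.8270


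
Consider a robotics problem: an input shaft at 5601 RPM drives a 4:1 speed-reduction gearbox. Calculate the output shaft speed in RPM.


omega_out = omega_in / N = 5601 / 4 = 1400.2500

1400.2500 RPM


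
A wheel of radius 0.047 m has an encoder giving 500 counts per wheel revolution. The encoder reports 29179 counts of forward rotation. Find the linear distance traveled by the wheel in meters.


revs = 29179/500 = 58.358000
d = revs * 2*pi*r = 58.358000 * 2*pi*0.047 = 17.2337

17.2337 m


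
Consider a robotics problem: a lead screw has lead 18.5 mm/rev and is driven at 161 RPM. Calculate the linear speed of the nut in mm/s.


v = lead * (RPM/60) = 18.5*161/60 = 49.6417

49.6417 mm/s


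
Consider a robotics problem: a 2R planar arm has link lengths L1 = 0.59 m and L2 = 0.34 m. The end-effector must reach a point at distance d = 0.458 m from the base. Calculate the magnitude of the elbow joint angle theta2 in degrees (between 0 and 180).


cos(th2) = (d^2 - L1^2 - L2^2)/(2*L1*L2) = (0.458^2 - 0.59^2 - 0.34^2)/(2*0.59*0.34) = -0.63294118
th2 = acos(-0.63294118) = 129.2675 deg

129.2675 degrees


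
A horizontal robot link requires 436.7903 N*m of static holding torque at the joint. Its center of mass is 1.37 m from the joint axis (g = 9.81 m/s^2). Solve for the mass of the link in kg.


m = tau / (g*L) = 436.7903 / (9.81 * 1.37) = 32.5000

32.5000 kg


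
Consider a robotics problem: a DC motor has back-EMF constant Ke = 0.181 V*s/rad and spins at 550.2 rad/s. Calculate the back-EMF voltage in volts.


V_emf = Ke * omega = 0.181*550.2 = 99.5862

99.5862 V


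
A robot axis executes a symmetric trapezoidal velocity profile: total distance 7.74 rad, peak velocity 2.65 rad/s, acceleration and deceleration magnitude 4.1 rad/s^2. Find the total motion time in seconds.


t_acc = v/a = 2.65/4.1 = 0.646341 s
d_acc = v^2/(2a) = 0.856402 rad (each ramp)
d_cruise = 7.74 - 2*0.856402 = 6.027196 rad
t_cruise = 6.027196/2.65 = 2.274414 s
t_total = 2*0.646341 + 2.274414 = 3.5671

3.5671 s


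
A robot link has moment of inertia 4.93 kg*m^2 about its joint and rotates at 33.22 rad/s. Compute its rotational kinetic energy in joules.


KE = (1/2)*I*omega^2 = 0.5*4.93*33.22^2 = 2720.2961

2720.2961 J


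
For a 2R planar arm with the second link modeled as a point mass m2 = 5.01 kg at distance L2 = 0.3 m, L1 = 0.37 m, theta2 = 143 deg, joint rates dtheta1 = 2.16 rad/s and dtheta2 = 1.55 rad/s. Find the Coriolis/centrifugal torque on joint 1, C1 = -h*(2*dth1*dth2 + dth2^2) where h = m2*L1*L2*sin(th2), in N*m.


h = m2*L1*L2*sin(th2) = 5.01*0.37*0.3*sin(143 deg) = 0.334675
C1 = -h*(2*2.16*1.55 + 1.55^2) = -0.334675*9.0985 = -3.0450

-3.0450 N*m


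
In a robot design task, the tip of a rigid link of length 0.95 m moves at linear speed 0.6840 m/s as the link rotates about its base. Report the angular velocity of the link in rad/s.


omega = v / L = 0.6840 / 0.95 = 0.7200

0.7200 rad/s


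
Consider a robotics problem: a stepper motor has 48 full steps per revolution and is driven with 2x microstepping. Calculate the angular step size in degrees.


step = 360/(48*2) = 360/96 = 3.7500

3.7500 degrees


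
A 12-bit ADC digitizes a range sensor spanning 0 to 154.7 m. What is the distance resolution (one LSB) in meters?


res = range / 2^n = 154.7/2^12 = 154.7/4096 = 0.0378

0.0378 m


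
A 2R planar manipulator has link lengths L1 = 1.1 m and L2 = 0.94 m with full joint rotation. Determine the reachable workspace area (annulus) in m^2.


r_max = L1 + L2 = 2.0400, r_min = |L1 - L2| = 0.1600
A = pi*(r_max^2 - r_min^2) = pi*(4.1616 - 0.0256) = 12.9936

12.9936 m^2


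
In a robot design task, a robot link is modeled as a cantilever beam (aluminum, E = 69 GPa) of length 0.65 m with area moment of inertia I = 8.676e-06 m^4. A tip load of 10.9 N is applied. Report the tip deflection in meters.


delta = F*L^3/(3*E*I) = 10.9*0.65^3/(3*6.900e+10*8.676e-06)
      = 2.9934125/1795932 = 1.6668e-06

1.6668e-06 m


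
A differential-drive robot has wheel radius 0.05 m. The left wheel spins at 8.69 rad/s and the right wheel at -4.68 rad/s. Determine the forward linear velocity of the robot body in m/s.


v = r*(wR + wL)/2 = 0.05*(-4.68 + 8.69)/2 = 0.1003

0.1003 m/s


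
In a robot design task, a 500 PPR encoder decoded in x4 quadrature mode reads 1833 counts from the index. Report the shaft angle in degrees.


angle = counts * 360 / (PPR*4) = 1833 * 360 / 2000 = 329.9400

329.9400 degrees


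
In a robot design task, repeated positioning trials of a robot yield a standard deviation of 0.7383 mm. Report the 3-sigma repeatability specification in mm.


repeatability = 3*sigma = 3*0.7383 = 2.2149

2.2149 mm


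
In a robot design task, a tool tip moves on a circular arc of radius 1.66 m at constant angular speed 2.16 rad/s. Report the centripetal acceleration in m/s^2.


a_c = omega^2 * r = 2.16^2 * 1.66 = 7.7449

7.7449 m/s^2


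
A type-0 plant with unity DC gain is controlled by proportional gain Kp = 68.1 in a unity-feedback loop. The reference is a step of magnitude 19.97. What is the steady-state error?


e_ss = R/(1 + Kp) = 19.97/(1 + 68.1) = 19.97/69.1000 = 0.2890

0.2890


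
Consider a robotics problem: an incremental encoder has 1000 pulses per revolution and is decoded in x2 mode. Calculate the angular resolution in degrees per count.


resolution = 360 / (PPR * 2) = 360 / 2000 = 0.1800

0.1800 degrees


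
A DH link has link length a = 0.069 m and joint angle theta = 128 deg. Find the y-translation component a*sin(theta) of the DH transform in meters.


a*sin(theta) = 0.069*sin(128 deg) = 0.0544

0.0544 m


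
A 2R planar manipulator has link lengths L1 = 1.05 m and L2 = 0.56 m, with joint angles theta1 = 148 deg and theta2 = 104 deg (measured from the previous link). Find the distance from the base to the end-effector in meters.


x = L1*cos(th1) + L2*cos(th1+th2) = -1.063500
y = L1*sin(th1) + L2*sin(th1+th2) = 0.023824
d = sqrt(x^2 + y^2) = sqrt(1.131032 + 5.675830e-04) = 1.0638

1.0638 m


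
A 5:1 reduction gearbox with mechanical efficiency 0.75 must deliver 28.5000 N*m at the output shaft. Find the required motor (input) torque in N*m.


tau_in = tau_out / (N * eta) = 28.5000 / (5 * 0.75) = 7.6000

7.6000 N*m


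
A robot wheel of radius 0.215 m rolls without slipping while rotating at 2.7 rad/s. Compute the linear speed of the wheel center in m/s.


v = omega * r = 2.7 * 0.215 = 0.5805

0.5805 m/s


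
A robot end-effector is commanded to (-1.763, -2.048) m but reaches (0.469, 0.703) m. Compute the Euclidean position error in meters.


dx = 0.469 - (-1.763) = 2.2320, dy = 0.703 - (-2.048) = 2.7510
err = sqrt(4.981824 + 7.568001) = 3.5426

3.5426 m


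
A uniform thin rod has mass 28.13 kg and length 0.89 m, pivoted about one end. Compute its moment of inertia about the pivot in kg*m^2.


I = (1/3)*m*L^2 = (1/3)*28.13*0.89^2 = 7.4273

7.4273 kg*m^2


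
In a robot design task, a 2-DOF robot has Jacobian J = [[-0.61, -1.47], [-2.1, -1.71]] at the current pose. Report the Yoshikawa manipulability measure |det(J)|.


det(J) = -0.61*-1.71 - (-1.47)*(-2.1) = -2.0439
|det(J)| = 2.0439

2.0439


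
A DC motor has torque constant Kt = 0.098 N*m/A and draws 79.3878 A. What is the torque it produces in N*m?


tau = Kt * I = 0.098*79.3878 = 7.7800

7.7800 N*m


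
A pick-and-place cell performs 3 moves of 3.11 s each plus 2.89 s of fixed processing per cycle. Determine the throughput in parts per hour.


T_cycle = 3*3.11 + 2.89 = 12.2200 s
rate = 3600/T = 294.5990

294.5990 parts/hour


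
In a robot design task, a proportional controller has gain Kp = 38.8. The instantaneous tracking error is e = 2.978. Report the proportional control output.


u_P = Kp * e = 38.8 * 2.978 = 115.5464

115.5464


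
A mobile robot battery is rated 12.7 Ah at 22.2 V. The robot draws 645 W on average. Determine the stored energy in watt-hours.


E = capacity * V = 12.7*22.2 = 281.9400

281.9400 Wh


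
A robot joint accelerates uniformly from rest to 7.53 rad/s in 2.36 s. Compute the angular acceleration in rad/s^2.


alpha = delta_omega / t = 7.53 / 2.36 = 3.1907

3.1907 rad/s^2


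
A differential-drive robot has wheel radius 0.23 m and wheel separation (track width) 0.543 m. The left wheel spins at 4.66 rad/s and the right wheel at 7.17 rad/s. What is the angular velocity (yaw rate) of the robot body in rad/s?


omega = r*(wR - wL)/L = 0.23*(7.17 - (4.66))/0.543 = 1.0632

1.0632 rad/s


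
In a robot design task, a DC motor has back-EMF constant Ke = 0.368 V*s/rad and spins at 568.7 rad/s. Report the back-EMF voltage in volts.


V_emf = Ke * omega = 0.368*568.7 = 209.2816

209.2816 V


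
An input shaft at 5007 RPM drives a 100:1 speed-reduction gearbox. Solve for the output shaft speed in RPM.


omega_out = omega_in / N = 5007 / 100 = 50.0700

50.0700 RPM


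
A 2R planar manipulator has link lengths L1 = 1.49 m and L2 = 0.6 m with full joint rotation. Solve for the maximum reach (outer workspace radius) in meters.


r_max = L1 + L2 = 1.49 + 0.6 = 2.0900

2.0900 m


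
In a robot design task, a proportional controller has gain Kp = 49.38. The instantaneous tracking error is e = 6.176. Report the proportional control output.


u_P = Kp * e = 49.38 * 6.176 = 304.9709

304.9709


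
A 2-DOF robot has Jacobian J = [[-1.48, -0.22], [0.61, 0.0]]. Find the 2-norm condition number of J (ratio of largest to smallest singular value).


JJ^T eigenvalues: trace(JJ^T) = 2.6109, det(JJ^T) = det(J)^2 = 0.01800964
s_max^2 = (2.6109 + sqrt(6.74476025))/2 = 2.60398381
s_min^2 = (2.6109 - sqrt(6.74476025))/2 = 0.00691619
kappa = s_max/s_min = sqrt(2.60398381/0.00691619) = 19.4038

19.4038


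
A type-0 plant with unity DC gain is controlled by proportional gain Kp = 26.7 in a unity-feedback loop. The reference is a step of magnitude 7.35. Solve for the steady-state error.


e_ss = R/(1 + Kp) = 7.35/(1 + 26.7) = 7.35/27.7000 = 0.2653

0.2653


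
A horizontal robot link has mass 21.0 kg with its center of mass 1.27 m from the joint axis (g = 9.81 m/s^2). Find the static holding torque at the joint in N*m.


tau = m*g*L = 21.0 * 9.81 * 1.27 = 261.6327

261.6327 N*m


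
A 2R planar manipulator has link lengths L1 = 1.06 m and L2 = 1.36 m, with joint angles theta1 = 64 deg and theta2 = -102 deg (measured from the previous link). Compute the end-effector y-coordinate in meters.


y = L1*sin(th1) + L2*sin(th1+th2) = 1.06*sin(64 deg) + 1.36*sin(-38 deg) = 0.1154

0.1154 m


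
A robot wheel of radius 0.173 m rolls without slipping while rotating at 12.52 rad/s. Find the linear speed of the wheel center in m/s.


v = omega * r = 12.52 * 0.173 = 2.1660

2.1660 m/s


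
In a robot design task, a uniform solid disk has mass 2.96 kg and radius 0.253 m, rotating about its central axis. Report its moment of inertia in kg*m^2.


I = (1/2)*m*R^2 = 0.5*2.96*0.253^2 = 0.0947

0.0947 kg*m^2


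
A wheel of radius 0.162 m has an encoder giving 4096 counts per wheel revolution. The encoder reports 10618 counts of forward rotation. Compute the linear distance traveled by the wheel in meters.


revs = 10618/4096 = 2.592285
d = revs * 2*pi*r = 2.592285 * 2*pi*0.162 = 2.6386

2.6386 m


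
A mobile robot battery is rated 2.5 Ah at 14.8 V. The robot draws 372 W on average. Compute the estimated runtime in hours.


E = 2.5*14.8 = 37.0000 Wh
t = E/P = 37.0000/372 = 0.0995

0.0995 hours


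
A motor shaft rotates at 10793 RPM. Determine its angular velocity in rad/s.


omega = 10793 * 2*pi/60 = 1130.2403

1130.2403 rad/s


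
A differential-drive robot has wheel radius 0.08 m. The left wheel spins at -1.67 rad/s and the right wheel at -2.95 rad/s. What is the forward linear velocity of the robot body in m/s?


v = r*(wR + wL)/2 = 0.08*(-2.95 + -1.67)/2 = -0.1848

-0.1848 m/s


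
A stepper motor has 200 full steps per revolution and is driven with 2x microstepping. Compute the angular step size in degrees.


step = 360/(200*2) = 360/400 = 0.9000

0.9000 degrees


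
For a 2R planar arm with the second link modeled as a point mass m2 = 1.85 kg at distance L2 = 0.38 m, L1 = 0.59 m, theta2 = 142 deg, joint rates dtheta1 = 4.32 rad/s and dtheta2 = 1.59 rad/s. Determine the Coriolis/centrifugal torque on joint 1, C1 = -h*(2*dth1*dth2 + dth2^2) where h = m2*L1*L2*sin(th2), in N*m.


h = m2*L1*L2*sin(th2) = 1.85*0.59*0.38*sin(142 deg) = 0.255358
C1 = -h*(2*4.32*1.59 + 1.59^2) = -0.255358*16.2657 = -4.1536

-4.1536 N*m


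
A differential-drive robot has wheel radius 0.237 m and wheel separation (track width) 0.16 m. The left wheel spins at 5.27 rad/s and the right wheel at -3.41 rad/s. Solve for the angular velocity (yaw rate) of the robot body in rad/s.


omega = r*(wR - wL)/L = 0.237*(-3.41 - (5.27))/0.16 = -12.8572

-12.8572 rad/s


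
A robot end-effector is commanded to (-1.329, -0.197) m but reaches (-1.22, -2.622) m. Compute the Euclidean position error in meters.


dx = -1.22 - (-1.329) = 0.1090, dy = -2.622 - (-0.197) = -2.4250
err = sqrt(0.011881 + 5.880625) = 2.4274

2.4274 m


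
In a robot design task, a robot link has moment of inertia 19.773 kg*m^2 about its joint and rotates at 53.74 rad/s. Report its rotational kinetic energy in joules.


KE = (1/2)*I*omega^2 = 0.5*19.773*53.74^2 = 28552.0894

28552.0894 J


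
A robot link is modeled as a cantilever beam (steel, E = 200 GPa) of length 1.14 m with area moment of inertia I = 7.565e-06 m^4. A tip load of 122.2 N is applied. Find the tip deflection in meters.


delta = F*L^3/(3*E*I) = 122.2*1.14^3/(3*2.000e+11*7.565e-06)
      = 181.0446768/4539000 = 3.9886e-05

3.9886e-05 m


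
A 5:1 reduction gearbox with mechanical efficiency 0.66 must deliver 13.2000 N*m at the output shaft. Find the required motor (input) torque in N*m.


tau_in = tau_out / (N * eta) = 13.2000 / (5 * 0.66) = 4.0000

4.0000 N*m


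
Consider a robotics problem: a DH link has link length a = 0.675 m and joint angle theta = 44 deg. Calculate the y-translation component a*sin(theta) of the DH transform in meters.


a*sin(theta) = 0.675*sin(44 deg) = 0.4689

0.4689 m
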